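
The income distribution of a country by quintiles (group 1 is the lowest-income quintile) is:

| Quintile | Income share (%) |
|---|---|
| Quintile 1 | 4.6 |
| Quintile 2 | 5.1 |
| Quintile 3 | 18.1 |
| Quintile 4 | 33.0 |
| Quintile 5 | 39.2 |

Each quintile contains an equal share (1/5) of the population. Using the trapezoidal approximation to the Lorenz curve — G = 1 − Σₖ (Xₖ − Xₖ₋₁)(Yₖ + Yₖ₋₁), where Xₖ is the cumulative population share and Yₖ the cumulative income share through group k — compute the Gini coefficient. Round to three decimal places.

0.388

Cumulative income shares Yₖ: 0.0460, 0.0970, 0.2780, 0.6080, 1.0000
Σ (Xₖ−Xₖ₋₁)(Yₖ+Yₖ₋₁) = (1/5)(0.0460+0.0000) + (1/5)(0.0970+0.0460) + (1/5)(0.2780+0.0970) + (1/5)(0.6080+0.2780) + (1/5)(1.0000+0.6080)
  = 0.0092 + 0.0286 + 0.0750 + 0.1772 + 0.3216 = 0.6116
G = 1 − 0.6116 = 0.3884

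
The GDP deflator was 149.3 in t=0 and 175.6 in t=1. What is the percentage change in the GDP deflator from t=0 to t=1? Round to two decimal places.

Change = (175.6 − 149.3) / 149.3 × 100
       = 26.3 / 149.3 × 100 = 17.6155%

17.62%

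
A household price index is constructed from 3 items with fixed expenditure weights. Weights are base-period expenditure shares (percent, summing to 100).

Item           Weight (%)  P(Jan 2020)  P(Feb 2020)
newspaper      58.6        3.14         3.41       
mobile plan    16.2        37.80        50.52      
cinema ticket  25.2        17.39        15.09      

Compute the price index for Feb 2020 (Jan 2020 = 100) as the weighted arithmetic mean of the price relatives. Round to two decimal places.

newspaper: 58.6 × (3.41/3.14) = 58.6 × 1.085987 = 63.6389
mobile plan: 16.2 × (50.52/37.80) = 16.2 × 1.336508 = 21.6514
cinema ticket: 25.2 × (15.09/17.39) = 25.2 × 0.867740 = 21.8671
Index = Σ wᵢ·(p₁ᵢ/p₀ᵢ) = 63.6389 + 21.6514 + 21.8671 = 107.1573

107.16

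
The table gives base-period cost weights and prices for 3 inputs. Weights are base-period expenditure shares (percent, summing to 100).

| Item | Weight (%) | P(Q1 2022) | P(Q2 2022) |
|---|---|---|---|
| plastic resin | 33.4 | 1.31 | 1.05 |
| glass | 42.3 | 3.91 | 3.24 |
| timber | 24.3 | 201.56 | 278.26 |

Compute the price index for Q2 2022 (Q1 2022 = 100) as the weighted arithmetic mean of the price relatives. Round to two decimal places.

plastic resin: 33.4 × (1.05/1.31) = 33.4 × 0.801527 = 26.7710
glass: 42.3 × (3.24/3.91) = 42.3 × 0.828645 = 35.0517
timber: 24.3 × (278.26/201.56) = 24.3 × 1.380532 = 33.5469
Index = Σ wᵢ·(p₁ᵢ/p₀ᵢ) = 26.7710 + 35.0517 + 33.5469 = 95.3696

95.37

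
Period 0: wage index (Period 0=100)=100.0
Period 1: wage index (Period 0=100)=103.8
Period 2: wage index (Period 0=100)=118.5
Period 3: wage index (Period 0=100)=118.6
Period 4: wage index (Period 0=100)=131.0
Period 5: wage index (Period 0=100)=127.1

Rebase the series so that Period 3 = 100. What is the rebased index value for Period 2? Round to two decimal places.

99.92

Rebased(Period 2) = 118.5 / 118.6 × 100 = 99.9157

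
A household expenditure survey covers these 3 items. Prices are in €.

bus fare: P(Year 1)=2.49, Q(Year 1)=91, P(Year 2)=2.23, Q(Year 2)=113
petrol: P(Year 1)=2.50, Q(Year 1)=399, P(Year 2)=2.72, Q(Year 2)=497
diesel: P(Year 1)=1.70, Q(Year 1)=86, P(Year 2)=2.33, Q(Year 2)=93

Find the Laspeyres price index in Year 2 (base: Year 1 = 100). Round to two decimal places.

Laspeyres price index uses base-period quantities as weights.
ΣP(Year 2)·Q(Year 1) = 2.23×91 + 2.72×399 + 2.33×86 = 202.93 + 1085.28 + 200.38 = 1488.59
ΣP(Year 1)·Q(Year 1) = 2.49×91 + 2.50×399 + 1.70×86 = 226.59 + 997.5 + 146.2 = 1370.29
Index = 1488.59 / 1370.29 × 100 = 108.6332

108.63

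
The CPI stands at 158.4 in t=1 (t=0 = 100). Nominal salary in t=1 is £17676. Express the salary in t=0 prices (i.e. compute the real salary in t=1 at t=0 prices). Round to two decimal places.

11159.09

Real = Nominal ÷ (Index/100) = 17676 ÷ (158.4/100)
     = 17676 ÷ 1.584 = 11159.0909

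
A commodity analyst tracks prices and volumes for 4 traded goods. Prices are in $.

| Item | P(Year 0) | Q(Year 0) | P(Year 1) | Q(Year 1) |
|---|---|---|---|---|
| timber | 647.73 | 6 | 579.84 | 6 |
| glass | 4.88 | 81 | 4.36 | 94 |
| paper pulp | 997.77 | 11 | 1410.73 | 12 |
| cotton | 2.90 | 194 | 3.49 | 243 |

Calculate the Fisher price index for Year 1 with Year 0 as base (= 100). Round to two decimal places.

Laspeyres component (base-period weights):
ΣP(Year 1)Q(Year 0) = 579.84×6 + 4.36×81 + 1410.73×11 + 3.49×194 = 3479.04 + 353.16 + 15518.03 + 677.06 = 20027.29
ΣP(Year 0)Q(Year 0) = 647.73×6 + 4.88×81 + 997.77×11 + 2.90×194 = 3886.38 + 395.28 + 10975.47 + 562.6 = 15819.73
L = 20027.29 / 15819.73 × 100 = 126.5969
Paasche component (current-period weights):
ΣP(Year 1)Q(Year 1) = 579.84×6 + 4.36×94 + 1410.73×12 + 3.49×243 = 3479.04 + 409.84 + 16928.76 + 848.07 = 21665.71
ΣP(Year 0)Q(Year 1) = 647.73×6 + 4.88×94 + 997.77×12 + 2.90×243 = 3886.38 + 458.72 + 11973.24 + 704.7 = 17023.04
P = 21665.71 / 17023.04 × 100 = 127.2729
Fisher = √(L × P) = √(126.5969 × 127.2729) = 126.9344

126.93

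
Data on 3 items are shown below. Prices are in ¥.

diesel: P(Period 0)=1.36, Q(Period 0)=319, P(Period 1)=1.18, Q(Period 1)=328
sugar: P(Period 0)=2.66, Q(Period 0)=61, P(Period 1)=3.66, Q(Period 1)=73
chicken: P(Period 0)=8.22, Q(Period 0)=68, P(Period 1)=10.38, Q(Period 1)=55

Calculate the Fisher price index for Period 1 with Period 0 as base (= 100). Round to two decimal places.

Laspeyres component (base-period weights):
ΣP(Period 1)Q(Period 0) = 1.18×319 + 3.66×61 + 10.38×68 = 376.42 + 223.26 + 705.84 = 1305.52
ΣP(Period 0)Q(Period 0) = 1.36×319 + 2.66×61 + 8.22×68 = 433.84 + 162.26 + 558.96 = 1155.06
L = 1305.52 / 1155.06 × 100 = 113.0262
Paasche component (current-period weights):
ΣP(Period 1)Q(Period 1) = 1.18×328 + 3.66×73 + 10.38×55 = 387.04 + 267.18 + 570.9 = 1225.12
ΣP(Period 0)Q(Period 1) = 1.36×328 + 2.66×73 + 8.22×55 = 446.08 + 194.18 + 452.1 = 1092.36
P = 1225.12 / 1092.36 × 100 = 112.1535
Fisher = √(L × P) = √(113.0262 × 112.1535) = 112.5890

112.59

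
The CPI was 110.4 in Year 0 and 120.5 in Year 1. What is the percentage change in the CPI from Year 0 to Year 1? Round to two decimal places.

9.15%

Change = (120.5 − 110.4) / 110.4 × 100
       = 10.1 / 110.4 × 100 = 9.1486%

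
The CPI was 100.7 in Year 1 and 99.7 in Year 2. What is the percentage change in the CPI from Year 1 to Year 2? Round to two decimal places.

-0.99%

Change = (99.7 − 100.7) / 100.7 × 100
       = -1.0 / 100.7 × 100 = -0.9930%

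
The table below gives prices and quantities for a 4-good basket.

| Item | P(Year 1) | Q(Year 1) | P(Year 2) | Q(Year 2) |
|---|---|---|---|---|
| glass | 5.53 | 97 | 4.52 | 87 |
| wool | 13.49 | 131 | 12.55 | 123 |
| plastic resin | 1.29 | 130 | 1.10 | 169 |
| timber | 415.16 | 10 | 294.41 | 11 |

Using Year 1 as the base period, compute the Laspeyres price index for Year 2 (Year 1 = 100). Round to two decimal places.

78.06

Laspeyres price index uses base-period quantities as weights.
ΣP(Year 2)·Q(Year 1) = 4.52×97 + 12.55×131 + 1.10×130 + 294.41×10 = 438.44 + 1644.05 + 143 + 2944.1 = 5169.59
ΣP(Year 1)·Q(Year 1) = 5.53×97 + 13.49×131 + 1.29×130 + 415.16×10 = 536.41 + 1767.19 + 167.7 + 4151.6 = 6622.9
Index = 5169.59 / 6622.9 × 100 = 78.0563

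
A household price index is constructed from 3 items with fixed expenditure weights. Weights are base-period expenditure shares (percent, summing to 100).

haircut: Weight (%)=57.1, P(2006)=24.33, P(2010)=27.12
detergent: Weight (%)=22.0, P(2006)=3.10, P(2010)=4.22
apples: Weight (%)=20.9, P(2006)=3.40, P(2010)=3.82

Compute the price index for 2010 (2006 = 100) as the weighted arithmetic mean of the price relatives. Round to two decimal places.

haircut: 57.1 × (27.12/24.33) = 57.1 × 1.114673 = 63.6478
detergent: 22.0 × (4.22/3.10) = 22.0 × 1.361290 = 29.9484
apples: 20.9 × (3.82/3.40) = 20.9 × 1.123529 = 23.4818
Index = Σ wᵢ·(p₁ᵢ/p₀ᵢ) = 63.6478 + 29.9484 + 23.4818 = 117.0780

117.08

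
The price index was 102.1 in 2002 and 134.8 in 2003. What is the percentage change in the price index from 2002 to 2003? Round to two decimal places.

Change = (134.8 − 102.1) / 102.1 × 100
       = 32.7 / 102.1 × 100 = 32.0274%

32.03%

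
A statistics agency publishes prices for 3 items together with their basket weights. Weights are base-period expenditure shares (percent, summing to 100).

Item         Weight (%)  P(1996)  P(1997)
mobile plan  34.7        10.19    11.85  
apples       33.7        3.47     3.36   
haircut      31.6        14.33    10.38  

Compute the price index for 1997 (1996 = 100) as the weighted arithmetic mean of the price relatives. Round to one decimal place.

95.9

mobile plan: 34.7 × (11.85/10.19) = 34.7 × 1.162905 = 40.3528
apples: 33.7 × (3.36/3.47) = 33.7 × 0.968300 = 32.6317
haircut: 31.6 × (10.38/14.33) = 31.6 × 0.724355 = 22.8896
Index = Σ wᵢ·(p₁ᵢ/p₀ᵢ) = 40.3528 + 32.6317 + 22.8896 = 95.8741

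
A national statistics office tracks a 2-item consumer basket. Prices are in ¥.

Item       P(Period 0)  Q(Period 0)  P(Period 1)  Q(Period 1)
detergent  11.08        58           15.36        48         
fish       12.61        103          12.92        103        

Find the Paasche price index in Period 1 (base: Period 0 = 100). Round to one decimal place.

113.0

Paasche price index uses current-period quantities as weights.
ΣP(Period 1)·Q(Period 1) = 15.36×48 + 12.92×103 = 737.28 + 1330.76 = 2068.04
ΣP(Period 0)·Q(Period 1) = 11.08×48 + 12.61×103 = 531.84 + 1298.83 = 1830.67
Index = 2068.04 / 1830.67 × 100 = 112.9663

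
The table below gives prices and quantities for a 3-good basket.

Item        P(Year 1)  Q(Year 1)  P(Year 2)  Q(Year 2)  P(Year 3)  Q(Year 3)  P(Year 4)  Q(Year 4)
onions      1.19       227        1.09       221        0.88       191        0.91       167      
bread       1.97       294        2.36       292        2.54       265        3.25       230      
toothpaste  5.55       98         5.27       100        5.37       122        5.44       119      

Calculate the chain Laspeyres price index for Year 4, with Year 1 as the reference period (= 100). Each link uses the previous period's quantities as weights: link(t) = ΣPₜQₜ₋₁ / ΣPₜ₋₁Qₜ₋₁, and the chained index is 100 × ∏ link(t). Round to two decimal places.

120.10

Link Year 1→Year 2:
ΣP(Year 2)Q(Year 1) = 1.09×227 + 2.36×294 + 5.27×98 = 247.43 + 693.84 + 516.46 = 1457.73
ΣP(Year 1)Q(Year 1) = 1.19×227 + 1.97×294 + 5.55×98 = 270.13 + 579.18 + 543.9 = 1393.21
link = 1457.73/1393.21 = 1.046310
Link Year 2→Year 3:
ΣP(Year 3)Q(Year 2) = 0.88×221 + 2.54×292 + 5.37×100 = 194.48 + 741.68 + 537 = 1473.16
ΣP(Year 2)Q(Year 2) = 1.09×221 + 2.36×292 + 5.27×100 = 240.89 + 689.12 + 527 = 1457.01
link = 1473.16/1457.01 = 1.011084
Link Year 3→Year 4:
ΣP(Year 4)Q(Year 3) = 0.91×191 + 3.25×265 + 5.44×122 = 173.81 + 861.25 + 663.68 = 1698.74
ΣP(Year 3)Q(Year 3) = 0.88×191 + 2.54×265 + 5.37×122 = 168.08 + 673.1 + 655.14 = 1496.32
link = 1698.74/1496.32 = 1.135279
Chained index = 100 × 1.046310 × 1.011084 × 1.135279 = 120.1020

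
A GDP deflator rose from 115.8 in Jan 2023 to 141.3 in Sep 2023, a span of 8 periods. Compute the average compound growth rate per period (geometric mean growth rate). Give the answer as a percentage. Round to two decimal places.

2.52%

Growth factor = (141.3/115.8)^(1/8) = (1.220207)^(1/8) = 1.025190
Growth rate = 1.025190 − 1 = 0.025190 = 2.5190%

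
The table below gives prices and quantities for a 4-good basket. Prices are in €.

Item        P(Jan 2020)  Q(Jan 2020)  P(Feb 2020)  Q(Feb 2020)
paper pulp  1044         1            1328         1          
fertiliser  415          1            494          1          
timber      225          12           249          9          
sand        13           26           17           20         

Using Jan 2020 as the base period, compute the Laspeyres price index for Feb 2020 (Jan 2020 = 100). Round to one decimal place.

116.8

Laspeyres price index uses base-period quantities as weights.
ΣP(Feb 2020)·Q(Jan 2020) = 1328×1 + 494×1 + 249×12 + 17×26 = 1328 + 494 + 2988 + 442 = 5252
ΣP(Jan 2020)·Q(Jan 2020) = 1044×1 + 415×1 + 225×12 + 13×26 = 1044 + 415 + 2700 + 338 = 4497
Index = 5252 / 4497 × 100 = 116.7890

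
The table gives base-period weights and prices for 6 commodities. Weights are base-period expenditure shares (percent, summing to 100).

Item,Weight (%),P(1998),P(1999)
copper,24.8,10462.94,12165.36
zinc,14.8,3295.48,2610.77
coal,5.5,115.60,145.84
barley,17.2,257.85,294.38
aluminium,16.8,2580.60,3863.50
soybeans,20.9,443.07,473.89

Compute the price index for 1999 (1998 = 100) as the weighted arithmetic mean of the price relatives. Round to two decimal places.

copper: 24.8 × (12165.36/10462.94) = 24.8 × 1.162710 = 28.8352
zinc: 14.8 × (2610.77/3295.48) = 14.8 × 0.792228 = 11.7250
coal: 5.5 × (145.84/115.60) = 5.5 × 1.261592 = 6.9388
barley: 17.2 × (294.38/257.85) = 17.2 × 1.141672 = 19.6368
aluminium: 16.8 × (3863.50/2580.60) = 16.8 × 1.497132 = 25.1518
soybeans: 20.9 × (473.89/443.07) = 20.9 × 1.069560 = 22.3538
Index = Σ wᵢ·(p₁ᵢ/p₀ᵢ) = 28.8352 + 11.7250 + 6.9388 + 19.6368 + 25.1518 + 22.3538 = 114.6413

114.64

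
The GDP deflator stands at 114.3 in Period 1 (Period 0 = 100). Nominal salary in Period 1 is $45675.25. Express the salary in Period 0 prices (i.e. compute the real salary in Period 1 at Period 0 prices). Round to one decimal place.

Real = Nominal ÷ (Index/100) = 45675.25 ÷ (114.3/100)
     = 45675.25 ÷ 1.143 = 39960.8486

39960.8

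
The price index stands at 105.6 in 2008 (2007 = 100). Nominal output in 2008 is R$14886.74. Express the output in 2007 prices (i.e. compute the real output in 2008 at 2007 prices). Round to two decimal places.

Real = Nominal ÷ (Index/100) = 14886.74 ÷ (105.6/100)
     = 14886.74 ÷ 1.056 = 14097.2917

14097.29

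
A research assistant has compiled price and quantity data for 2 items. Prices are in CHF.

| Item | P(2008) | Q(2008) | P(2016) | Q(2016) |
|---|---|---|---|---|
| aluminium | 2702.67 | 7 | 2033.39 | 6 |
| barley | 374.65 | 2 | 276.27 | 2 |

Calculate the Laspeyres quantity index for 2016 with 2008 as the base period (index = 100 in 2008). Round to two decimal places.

Laspeyres quantity index uses base-period prices as weights.
ΣP(2008)·Q(2016) = 2702.67×6 + 374.65×2 = 16216.02 + 749.3 = 16965.32
ΣP(2008)·Q(2008) = 2702.67×7 + 374.65×2 = 18918.69 + 749.3 = 19667.99
Index = 16965.32 / 19667.99 × 100 = 86.2585

86.26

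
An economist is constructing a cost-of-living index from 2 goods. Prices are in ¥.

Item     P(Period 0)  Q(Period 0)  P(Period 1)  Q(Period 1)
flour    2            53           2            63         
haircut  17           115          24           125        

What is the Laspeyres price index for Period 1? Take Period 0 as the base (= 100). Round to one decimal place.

139.1

Laspeyres price index uses base-period quantities as weights.
ΣP(Period 1)·Q(Period 0) = 2×53 + 24×115 = 106 + 2760 = 2866
ΣP(Period 0)·Q(Period 0) = 2×53 + 17×115 = 106 + 1955 = 2061
Index = 2866 / 2061 × 100 = 139.0587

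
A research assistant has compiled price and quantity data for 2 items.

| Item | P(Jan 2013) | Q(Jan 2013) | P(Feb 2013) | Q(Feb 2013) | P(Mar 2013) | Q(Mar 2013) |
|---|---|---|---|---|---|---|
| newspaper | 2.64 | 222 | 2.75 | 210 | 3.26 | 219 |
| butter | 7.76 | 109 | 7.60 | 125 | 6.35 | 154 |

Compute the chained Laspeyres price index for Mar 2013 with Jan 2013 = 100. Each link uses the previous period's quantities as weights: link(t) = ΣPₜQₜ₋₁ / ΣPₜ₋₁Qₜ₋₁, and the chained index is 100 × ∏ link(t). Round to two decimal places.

Link Jan 2013→Feb 2013:
ΣP(Feb 2013)Q(Jan 2013) = 2.75×222 + 7.60×109 = 610.5 + 828.4 = 1438.9
ΣP(Jan 2013)Q(Jan 2013) = 2.64×222 + 7.76×109 = 586.08 + 845.84 = 1431.92
link = 1438.9/1431.92 = 1.004875
Link Feb 2013→Mar 2013:
ΣP(Mar 2013)Q(Feb 2013) = 3.26×210 + 6.35×125 = 684.6 + 793.75 = 1478.35
ΣP(Feb 2013)Q(Feb 2013) = 2.75×210 + 7.60×125 = 577.5 + 950 = 1527.5
link = 1478.35/1527.5 = 0.967823
Chained index = 100 × 1.004875 × 0.967823 = 97.2541

97.25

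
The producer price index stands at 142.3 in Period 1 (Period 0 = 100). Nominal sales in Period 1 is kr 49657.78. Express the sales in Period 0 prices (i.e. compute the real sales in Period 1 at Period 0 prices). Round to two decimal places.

34896.54

Real = Nominal ÷ (Index/100) = 49657.78 ÷ (142.3/100)
     = 49657.78 ÷ 1.423 = 34896.5425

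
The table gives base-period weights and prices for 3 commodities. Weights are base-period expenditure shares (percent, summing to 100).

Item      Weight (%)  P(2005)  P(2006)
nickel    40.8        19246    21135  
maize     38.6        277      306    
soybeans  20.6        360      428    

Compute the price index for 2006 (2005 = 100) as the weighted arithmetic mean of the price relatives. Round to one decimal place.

111.9

nickel: 40.8 × (21135/19246) = 40.8 × 1.098150 = 44.8045
maize: 38.6 × (306/277) = 38.6 × 1.104693 = 42.6412
soybeans: 20.6 × (428/360) = 20.6 × 1.188889 = 24.4911
Index = Σ wᵢ·(p₁ᵢ/p₀ᵢ) = 44.8045 + 42.6412 + 24.4911 = 111.9368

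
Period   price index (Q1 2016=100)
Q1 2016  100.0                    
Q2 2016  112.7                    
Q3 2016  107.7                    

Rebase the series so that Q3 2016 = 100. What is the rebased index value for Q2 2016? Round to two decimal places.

Rebased(Q2 2016) = 112.7 / 107.7 × 100 = 104.6425

104.64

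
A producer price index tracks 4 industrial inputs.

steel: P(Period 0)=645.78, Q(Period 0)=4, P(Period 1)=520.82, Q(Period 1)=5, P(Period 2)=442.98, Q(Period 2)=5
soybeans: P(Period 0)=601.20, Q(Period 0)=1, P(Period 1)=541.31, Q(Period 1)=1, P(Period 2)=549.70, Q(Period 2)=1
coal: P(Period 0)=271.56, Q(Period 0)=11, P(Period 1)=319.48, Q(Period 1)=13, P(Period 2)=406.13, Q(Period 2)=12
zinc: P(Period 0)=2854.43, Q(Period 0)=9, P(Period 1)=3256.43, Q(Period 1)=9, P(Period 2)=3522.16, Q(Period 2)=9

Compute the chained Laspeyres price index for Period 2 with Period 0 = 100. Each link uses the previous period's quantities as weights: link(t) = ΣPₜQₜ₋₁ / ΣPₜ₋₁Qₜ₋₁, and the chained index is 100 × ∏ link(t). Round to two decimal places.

Link Period 0→Period 1:
ΣP(Period 1)Q(Period 0) = 520.82×4 + 541.31×1 + 319.48×11 + 3256.43×9 = 2083.28 + 541.31 + 3514.28 + 29307.87 = 35446.74
ΣP(Period 0)Q(Period 0) = 645.78×4 + 601.20×1 + 271.56×11 + 2854.43×9 = 2583.12 + 601.2 + 2987.16 + 25689.87 = 31861.35
link = 35446.74/31861.35 = 1.112531
Link Period 1→Period 2:
ΣP(Period 2)Q(Period 1) = 442.98×5 + 549.70×1 + 406.13×13 + 3522.16×9 = 2214.9 + 549.7 + 5279.69 + 31699.44 = 39743.73
ΣP(Period 1)Q(Period 1) = 520.82×5 + 541.31×1 + 319.48×13 + 3256.43×9 = 2604.1 + 541.31 + 4153.24 + 29307.87 = 36606.52
link = 39743.73/36606.52 = 1.085701
Chained index = 100 × 1.112531 × 1.085701 = 120.7876

120.79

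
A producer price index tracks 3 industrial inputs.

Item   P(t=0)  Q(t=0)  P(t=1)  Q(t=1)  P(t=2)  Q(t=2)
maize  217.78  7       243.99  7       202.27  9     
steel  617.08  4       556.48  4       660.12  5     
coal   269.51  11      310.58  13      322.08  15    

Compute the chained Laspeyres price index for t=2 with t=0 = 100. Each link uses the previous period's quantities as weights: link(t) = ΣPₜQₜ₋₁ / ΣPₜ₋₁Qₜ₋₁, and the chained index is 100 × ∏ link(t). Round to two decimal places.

109.25

Link t=0→t=1:
ΣP(t=1)Q(t=0) = 243.99×7 + 556.48×4 + 310.58×11 = 1707.93 + 2225.92 + 3416.38 = 7350.23
ΣP(t=0)Q(t=0) = 217.78×7 + 617.08×4 + 269.51×11 = 1524.46 + 2468.32 + 2964.61 = 6957.39
link = 7350.23/6957.39 = 1.056464
Link t=1→t=2:
ΣP(t=2)Q(t=1) = 202.27×7 + 660.12×4 + 322.08×13 = 1415.89 + 2640.48 + 4187.04 = 8243.41
ΣP(t=1)Q(t=1) = 243.99×7 + 556.48×4 + 310.58×13 = 1707.93 + 2225.92 + 4037.54 = 7971.39
link = 8243.41/7971.39 = 1.034125
Chained index = 100 × 1.056464 × 1.034125 = 109.2515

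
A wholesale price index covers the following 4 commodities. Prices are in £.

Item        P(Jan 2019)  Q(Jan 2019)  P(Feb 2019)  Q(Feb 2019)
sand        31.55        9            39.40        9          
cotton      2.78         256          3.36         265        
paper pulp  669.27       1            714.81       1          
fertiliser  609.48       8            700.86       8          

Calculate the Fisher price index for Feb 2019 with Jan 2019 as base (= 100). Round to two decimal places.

Laspeyres component (base-period weights):
ΣP(Feb 2019)Q(Jan 2019) = 39.40×9 + 3.36×256 + 714.81×1 + 700.86×8 = 354.6 + 860.16 + 714.81 + 5606.88 = 7536.45
ΣP(Jan 2019)Q(Jan 2019) = 31.55×9 + 2.78×256 + 669.27×1 + 609.48×8 = 283.95 + 711.68 + 669.27 + 4875.84 = 6540.74
L = 7536.45 / 6540.74 × 100 = 115.2232
Paasche component (current-period weights):
ΣP(Feb 2019)Q(Feb 2019) = 39.40×9 + 3.36×265 + 714.81×1 + 700.86×8 = 354.6 + 890.4 + 714.81 + 5606.88 = 7566.69
ΣP(Jan 2019)Q(Feb 2019) = 31.55×9 + 2.78×265 + 669.27×1 + 609.48×8 = 283.95 + 736.7 + 669.27 + 4875.84 = 6565.76
P = 7566.69 / 6565.76 × 100 = 115.2447
Fisher = √(L × P) = √(115.2232 × 115.2447) = 115.2339

115.23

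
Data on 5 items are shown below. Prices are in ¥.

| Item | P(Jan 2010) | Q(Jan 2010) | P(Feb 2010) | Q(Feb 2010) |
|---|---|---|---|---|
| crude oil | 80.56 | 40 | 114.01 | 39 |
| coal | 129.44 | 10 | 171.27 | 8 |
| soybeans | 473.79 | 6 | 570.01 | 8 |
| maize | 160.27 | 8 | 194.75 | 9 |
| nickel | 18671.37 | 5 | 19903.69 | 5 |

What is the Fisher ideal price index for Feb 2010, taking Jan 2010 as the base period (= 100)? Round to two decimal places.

108.62

Laspeyres component (base-period weights):
ΣP(Feb 2010)Q(Jan 2010) = 114.01×40 + 171.27×10 + 570.01×6 + 194.75×8 + 19903.69×5 = 4560.4 + 1712.7 + 3420.06 + 1558 + 99518.45 = 110769.61
ΣP(Jan 2010)Q(Jan 2010) = 80.56×40 + 129.44×10 + 473.79×6 + 160.27×8 + 18671.37×5 = 3222.4 + 1294.4 + 2842.74 + 1282.16 + 93356.85 = 101998.55
L = 110769.61 / 101998.55 × 100 = 108.5992
Paasche component (current-period weights):
ΣP(Feb 2010)Q(Feb 2010) = 114.01×39 + 171.27×8 + 570.01×8 + 194.75×9 + 19903.69×5 = 4446.39 + 1370.16 + 4560.08 + 1752.75 + 99518.45 = 111647.83
ΣP(Jan 2010)Q(Feb 2010) = 80.56×39 + 129.44×8 + 473.79×8 + 160.27×9 + 18671.37×5 = 3141.84 + 1035.52 + 3790.32 + 1442.43 + 93356.85 = 102766.96
P = 111647.83 / 102766.96 × 100 = 108.6418
Fisher = √(L × P) = √(108.5992 × 108.6418) = 108.6205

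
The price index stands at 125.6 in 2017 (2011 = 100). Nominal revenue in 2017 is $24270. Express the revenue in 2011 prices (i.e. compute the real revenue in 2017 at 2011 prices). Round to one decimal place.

Real = Nominal ÷ (Index/100) = 24270 ÷ (125.6/100)
     = 24270 ÷ 1.256 = 19323.2484

19323.2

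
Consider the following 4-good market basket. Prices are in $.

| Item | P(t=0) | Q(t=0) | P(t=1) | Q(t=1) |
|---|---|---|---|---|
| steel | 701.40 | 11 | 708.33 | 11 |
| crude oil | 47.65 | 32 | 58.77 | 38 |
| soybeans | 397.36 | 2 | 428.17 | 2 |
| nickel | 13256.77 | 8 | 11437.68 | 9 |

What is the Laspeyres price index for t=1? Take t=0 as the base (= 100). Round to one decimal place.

87.9

Laspeyres price index uses base-period quantities as weights.
ΣP(t=1)·Q(t=0) = 708.33×11 + 58.77×32 + 428.17×2 + 11437.68×8 = 7791.63 + 1880.64 + 856.34 + 91501.44 = 102030.05
ΣP(t=0)·Q(t=0) = 701.40×11 + 47.65×32 + 397.36×2 + 13256.77×8 = 7715.4 + 1524.8 + 794.72 + 106054.16 = 116089.08
Index = 102030.05 / 116089.08 × 100 = 87.8894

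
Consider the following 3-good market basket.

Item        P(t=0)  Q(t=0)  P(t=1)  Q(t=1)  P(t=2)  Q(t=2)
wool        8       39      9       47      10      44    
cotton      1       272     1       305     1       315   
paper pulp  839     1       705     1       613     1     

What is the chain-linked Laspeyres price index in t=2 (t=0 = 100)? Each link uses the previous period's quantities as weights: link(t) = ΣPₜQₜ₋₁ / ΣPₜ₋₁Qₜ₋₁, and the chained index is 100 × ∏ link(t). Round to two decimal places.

90.39

Link t=0→t=1:
ΣP(t=1)Q(t=0) = 9×39 + 1×272 + 705×1 = 351 + 272 + 705 = 1328
ΣP(t=0)Q(t=0) = 8×39 + 1×272 + 839×1 = 312 + 272 + 839 = 1423
link = 1328/1423 = 0.933240
Link t=1→t=2:
ΣP(t=2)Q(t=1) = 10×47 + 1×305 + 613×1 = 470 + 305 + 613 = 1388
ΣP(t=1)Q(t=1) = 9×47 + 1×305 + 705×1 = 423 + 305 + 705 = 1433
link = 1388/1433 = 0.968597
Chained index = 100 × 0.933240 × 0.968597 = 90.3933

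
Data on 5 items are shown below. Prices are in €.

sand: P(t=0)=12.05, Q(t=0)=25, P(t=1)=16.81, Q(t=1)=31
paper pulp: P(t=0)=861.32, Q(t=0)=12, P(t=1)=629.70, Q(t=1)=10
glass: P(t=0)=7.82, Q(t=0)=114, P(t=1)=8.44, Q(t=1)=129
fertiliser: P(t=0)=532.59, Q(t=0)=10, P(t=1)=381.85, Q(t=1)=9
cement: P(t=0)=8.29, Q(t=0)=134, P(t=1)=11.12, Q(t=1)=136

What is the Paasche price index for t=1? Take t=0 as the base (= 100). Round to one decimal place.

80.8

Paasche price index uses current-period quantities as weights.
ΣP(t=1)·Q(t=1) = 16.81×31 + 629.70×10 + 8.44×129 + 381.85×9 + 11.12×136 = 521.11 + 6297 + 1088.76 + 3436.65 + 1512.32 = 12855.84
ΣP(t=0)·Q(t=1) = 12.05×31 + 861.32×10 + 7.82×129 + 532.59×9 + 8.29×136 = 373.55 + 8613.2 + 1008.78 + 4793.31 + 1127.44 = 15916.28
Index = 12855.84 / 15916.28 × 100 = 80.7716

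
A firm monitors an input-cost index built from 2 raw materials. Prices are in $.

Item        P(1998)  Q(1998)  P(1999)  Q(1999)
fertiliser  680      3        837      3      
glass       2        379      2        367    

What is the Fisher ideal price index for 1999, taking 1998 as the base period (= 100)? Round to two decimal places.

Laspeyres component (base-period weights):
ΣP(1999)Q(1998) = 837×3 + 2×379 = 2511 + 758 = 3269
ΣP(1998)Q(1998) = 680×3 + 2×379 = 2040 + 758 = 2798
L = 3269 / 2798 × 100 = 116.8335
Paasche component (current-period weights):
ΣP(1999)Q(1999) = 837×3 + 2×367 = 2511 + 734 = 3245
ΣP(1998)Q(1999) = 680×3 + 2×367 = 2040 + 734 = 2774
P = 3245 / 2774 × 100 = 116.9791
Fisher = √(L × P) = √(116.8335 × 116.9791) = 116.9062

116.91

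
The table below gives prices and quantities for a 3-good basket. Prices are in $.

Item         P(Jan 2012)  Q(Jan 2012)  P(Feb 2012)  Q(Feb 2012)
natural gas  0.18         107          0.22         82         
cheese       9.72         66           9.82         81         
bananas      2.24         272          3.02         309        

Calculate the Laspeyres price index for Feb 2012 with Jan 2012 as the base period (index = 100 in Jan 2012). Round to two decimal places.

Laspeyres price index uses base-period quantities as weights.
ΣP(Feb 2012)·Q(Jan 2012) = 0.22×107 + 9.82×66 + 3.02×272 = 23.54 + 648.12 + 821.44 = 1493.1
ΣP(Jan 2012)·Q(Jan 2012) = 0.18×107 + 9.72×66 + 2.24×272 = 19.26 + 641.52 + 609.28 = 1270.06
Index = 1493.1 / 1270.06 × 100 = 117.5614

117.56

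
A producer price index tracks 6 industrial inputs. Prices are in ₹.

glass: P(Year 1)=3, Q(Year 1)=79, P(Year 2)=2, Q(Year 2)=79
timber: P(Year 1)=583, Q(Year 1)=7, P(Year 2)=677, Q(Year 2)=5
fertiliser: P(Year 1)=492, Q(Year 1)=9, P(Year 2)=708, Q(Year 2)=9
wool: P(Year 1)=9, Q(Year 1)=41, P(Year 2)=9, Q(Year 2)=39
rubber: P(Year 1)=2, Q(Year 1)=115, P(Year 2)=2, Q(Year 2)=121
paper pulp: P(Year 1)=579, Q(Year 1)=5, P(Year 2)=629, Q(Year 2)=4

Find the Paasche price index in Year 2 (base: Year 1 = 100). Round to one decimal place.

124.2

Paasche price index uses current-period quantities as weights.
ΣP(Year 2)·Q(Year 2) = 2×79 + 677×5 + 708×9 + 9×39 + 2×121 + 629×4 = 158 + 3385 + 6372 + 351 + 242 + 2516 = 13024
ΣP(Year 1)·Q(Year 2) = 3×79 + 583×5 + 492×9 + 9×39 + 2×121 + 579×4 = 237 + 2915 + 4428 + 351 + 242 + 2316 = 10489
Index = 13024 / 10489 × 100 = 124.1682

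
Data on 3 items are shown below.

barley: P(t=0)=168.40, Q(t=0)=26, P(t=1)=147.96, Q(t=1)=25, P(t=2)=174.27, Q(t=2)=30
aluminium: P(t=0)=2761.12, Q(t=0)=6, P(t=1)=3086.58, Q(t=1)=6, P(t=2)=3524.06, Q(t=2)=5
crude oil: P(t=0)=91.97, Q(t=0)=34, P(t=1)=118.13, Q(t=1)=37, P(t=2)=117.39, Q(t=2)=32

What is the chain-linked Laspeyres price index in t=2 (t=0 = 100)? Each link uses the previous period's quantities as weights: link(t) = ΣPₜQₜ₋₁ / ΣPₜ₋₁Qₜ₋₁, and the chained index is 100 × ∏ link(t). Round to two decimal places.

123.02

Link t=0→t=1:
ΣP(t=1)Q(t=0) = 147.96×26 + 3086.58×6 + 118.13×34 = 3846.96 + 18519.48 + 4016.42 = 26382.86
ΣP(t=0)Q(t=0) = 168.40×26 + 2761.12×6 + 91.97×34 = 4378.4 + 16566.72 + 3126.98 = 24072.1
link = 26382.86/24072.1 = 1.095993
Link t=1→t=2:
ΣP(t=2)Q(t=1) = 174.27×25 + 3524.06×6 + 117.39×37 = 4356.75 + 21144.36 + 4343.43 = 29844.54
ΣP(t=1)Q(t=1) = 147.96×25 + 3086.58×6 + 118.13×37 = 3699 + 18519.48 + 4370.81 = 26589.29
link = 29844.54/26589.29 = 1.122427
Chained index = 100 × 1.095993 × 1.122427 = 123.0173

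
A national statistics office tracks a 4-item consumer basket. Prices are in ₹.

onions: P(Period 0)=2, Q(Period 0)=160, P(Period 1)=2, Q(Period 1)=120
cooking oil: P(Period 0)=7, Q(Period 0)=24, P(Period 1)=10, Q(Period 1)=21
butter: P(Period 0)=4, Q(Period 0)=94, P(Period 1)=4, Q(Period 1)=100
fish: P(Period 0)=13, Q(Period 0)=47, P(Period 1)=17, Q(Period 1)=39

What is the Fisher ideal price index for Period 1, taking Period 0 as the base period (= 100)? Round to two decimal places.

117.28

Laspeyres component (base-period weights):
ΣP(Period 1)Q(Period 0) = 2×160 + 10×24 + 4×94 + 17×47 = 320 + 240 + 376 + 799 = 1735
ΣP(Period 0)Q(Period 0) = 2×160 + 7×24 + 4×94 + 13×47 = 320 + 168 + 376 + 611 = 1475
L = 1735 / 1475 × 100 = 117.6271
Paasche component (current-period weights):
ΣP(Period 1)Q(Period 1) = 2×120 + 10×21 + 4×100 + 17×39 = 240 + 210 + 400 + 663 = 1513
ΣP(Period 0)Q(Period 1) = 2×120 + 7×21 + 4×100 + 13×39 = 240 + 147 + 400 + 507 = 1294
P = 1513 / 1294 × 100 = 116.9243
Fisher = √(L × P) = √(117.6271 × 116.9243) = 117.2752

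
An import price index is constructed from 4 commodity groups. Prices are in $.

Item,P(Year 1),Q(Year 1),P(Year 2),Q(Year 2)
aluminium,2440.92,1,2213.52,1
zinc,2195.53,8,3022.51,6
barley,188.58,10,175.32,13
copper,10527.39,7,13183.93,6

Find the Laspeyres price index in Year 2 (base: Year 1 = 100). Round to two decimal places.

Laspeyres price index uses base-period quantities as weights.
ΣP(Year 2)·Q(Year 1) = 2213.52×1 + 3022.51×8 + 175.32×10 + 13183.93×7 = 2213.52 + 24180.08 + 1753.2 + 92287.51 = 120434.31
ΣP(Year 1)·Q(Year 1) = 2440.92×1 + 2195.53×8 + 188.58×10 + 10527.39×7 = 2440.92 + 17564.24 + 1885.8 + 73691.73 = 95582.69
Index = 120434.31 / 95582.69 × 100 = 126.0001

126.00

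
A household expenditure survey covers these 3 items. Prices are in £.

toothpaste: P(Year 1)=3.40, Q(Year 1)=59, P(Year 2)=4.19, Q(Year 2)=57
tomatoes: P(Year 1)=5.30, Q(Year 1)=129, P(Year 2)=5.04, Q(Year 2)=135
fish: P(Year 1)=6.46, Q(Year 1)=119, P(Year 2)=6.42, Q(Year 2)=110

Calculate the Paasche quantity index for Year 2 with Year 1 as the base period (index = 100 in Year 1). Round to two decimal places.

Paasche quantity index uses current-period prices as weights.
ΣP(Year 2)·Q(Year 2) = 4.19×57 + 5.04×135 + 6.42×110 = 238.83 + 680.4 + 706.2 = 1625.43
ΣP(Year 2)·Q(Year 1) = 4.19×59 + 5.04×129 + 6.42×119 = 247.21 + 650.16 + 763.98 = 1661.35
Index = 1625.43 / 1661.35 × 100 = 97.8379

97.84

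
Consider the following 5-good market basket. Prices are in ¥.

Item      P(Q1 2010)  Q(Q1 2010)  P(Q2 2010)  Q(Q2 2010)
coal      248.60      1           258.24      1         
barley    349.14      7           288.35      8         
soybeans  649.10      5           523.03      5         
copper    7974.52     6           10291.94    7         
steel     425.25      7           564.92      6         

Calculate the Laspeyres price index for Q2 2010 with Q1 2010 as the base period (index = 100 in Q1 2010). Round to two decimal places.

124.38

Laspeyres price index uses base-period quantities as weights.
ΣP(Q2 2010)·Q(Q1 2010) = 258.24×1 + 288.35×7 + 523.03×5 + 10291.94×6 + 564.92×7 = 258.24 + 2018.45 + 2615.15 + 61751.64 + 3954.44 = 70597.92
ΣP(Q1 2010)·Q(Q1 2010) = 248.60×1 + 349.14×7 + 649.10×5 + 7974.52×6 + 425.25×7 = 248.6 + 2443.98 + 3245.5 + 47847.12 + 2976.75 = 56761.95
Index = 70597.92 / 56761.95 × 100 = 124.3754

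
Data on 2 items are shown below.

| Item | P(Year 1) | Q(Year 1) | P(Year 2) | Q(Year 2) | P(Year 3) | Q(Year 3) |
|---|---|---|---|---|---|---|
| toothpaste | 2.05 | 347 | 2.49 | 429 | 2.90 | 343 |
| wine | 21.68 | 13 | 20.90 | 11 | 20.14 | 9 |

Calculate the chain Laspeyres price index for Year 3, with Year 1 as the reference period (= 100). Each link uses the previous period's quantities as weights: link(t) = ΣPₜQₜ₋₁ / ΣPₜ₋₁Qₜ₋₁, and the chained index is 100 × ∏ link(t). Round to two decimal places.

129.11

Link Year 1→Year 2:
ΣP(Year 2)Q(Year 1) = 2.49×347 + 20.90×13 = 864.03 + 271.7 = 1135.73
ΣP(Year 1)Q(Year 1) = 2.05×347 + 21.68×13 = 711.35 + 281.84 = 993.19
link = 1135.73/993.19 = 1.143517
Link Year 2→Year 3:
ΣP(Year 3)Q(Year 2) = 2.90×429 + 20.14×11 = 1244.1 + 221.54 = 1465.64
ΣP(Year 2)Q(Year 2) = 2.49×429 + 20.90×11 = 1068.21 + 229.9 = 1298.11
link = 1465.64/1298.11 = 1.129057
Chained index = 100 × 1.143517 × 1.129057 = 129.1096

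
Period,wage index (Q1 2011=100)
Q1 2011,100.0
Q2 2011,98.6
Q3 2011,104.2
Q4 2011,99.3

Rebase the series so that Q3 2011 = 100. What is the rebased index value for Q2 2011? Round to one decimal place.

94.6

Rebased(Q2 2011) = 98.6 / 104.2 × 100 = 94.6257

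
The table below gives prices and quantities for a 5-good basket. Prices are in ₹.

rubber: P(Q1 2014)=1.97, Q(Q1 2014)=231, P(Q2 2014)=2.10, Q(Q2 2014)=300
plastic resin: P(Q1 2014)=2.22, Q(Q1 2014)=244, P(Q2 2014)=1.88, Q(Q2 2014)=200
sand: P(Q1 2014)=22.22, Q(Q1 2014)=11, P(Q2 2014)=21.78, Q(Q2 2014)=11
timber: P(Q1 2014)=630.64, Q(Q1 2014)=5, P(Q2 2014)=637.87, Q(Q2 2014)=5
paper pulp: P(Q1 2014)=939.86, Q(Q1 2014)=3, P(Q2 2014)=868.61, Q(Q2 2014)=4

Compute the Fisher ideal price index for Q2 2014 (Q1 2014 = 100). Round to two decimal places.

Laspeyres component (base-period weights):
ΣP(Q2 2014)Q(Q1 2014) = 2.10×231 + 1.88×244 + 21.78×11 + 637.87×5 + 868.61×3 = 485.1 + 458.72 + 239.58 + 3189.35 + 2605.83 = 6978.58
ΣP(Q1 2014)Q(Q1 2014) = 1.97×231 + 2.22×244 + 22.22×11 + 630.64×5 + 939.86×3 = 455.07 + 541.68 + 244.42 + 3153.2 + 2819.58 = 7213.95
L = 6978.58 / 7213.95 × 100 = 96.7373
Paasche component (current-period weights):
ΣP(Q2 2014)Q(Q2 2014) = 2.10×300 + 1.88×200 + 21.78×11 + 637.87×5 + 868.61×4 = 630 + 376 + 239.58 + 3189.35 + 3474.44 = 7909.37
ΣP(Q1 2014)Q(Q2 2014) = 1.97×300 + 2.22×200 + 22.22×11 + 630.64×5 + 939.86×4 = 591 + 444 + 244.42 + 3153.2 + 3759.44 = 8192.06
P = 7909.37 / 8192.06 × 100 = 96.5492
Fisher = √(L × P) = √(96.7373 × 96.5492) = 96.6432

96.64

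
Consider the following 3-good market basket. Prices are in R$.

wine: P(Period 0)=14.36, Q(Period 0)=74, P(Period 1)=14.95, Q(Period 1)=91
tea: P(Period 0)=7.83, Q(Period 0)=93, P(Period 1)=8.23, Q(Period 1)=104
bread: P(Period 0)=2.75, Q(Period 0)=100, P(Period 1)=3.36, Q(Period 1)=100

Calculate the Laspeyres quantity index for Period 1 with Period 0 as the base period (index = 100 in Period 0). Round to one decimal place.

Laspeyres quantity index uses base-period prices as weights.
ΣP(Period 0)·Q(Period 1) = 14.36×91 + 7.83×104 + 2.75×100 = 1306.76 + 814.32 + 275 = 2396.08
ΣP(Period 0)·Q(Period 0) = 14.36×74 + 7.83×93 + 2.75×100 = 1062.64 + 728.19 + 275 = 2065.83
Index = 2396.08 / 2065.83 × 100 = 115.9863

116.0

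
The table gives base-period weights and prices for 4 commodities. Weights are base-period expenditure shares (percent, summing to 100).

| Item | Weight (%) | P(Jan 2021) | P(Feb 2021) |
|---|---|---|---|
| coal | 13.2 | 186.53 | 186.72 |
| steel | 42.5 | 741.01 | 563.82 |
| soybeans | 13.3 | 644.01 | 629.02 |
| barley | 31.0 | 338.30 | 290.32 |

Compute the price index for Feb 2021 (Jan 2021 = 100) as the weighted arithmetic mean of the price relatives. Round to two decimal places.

coal: 13.2 × (186.72/186.53) = 13.2 × 1.001019 = 13.2134
steel: 42.5 × (563.82/741.01) = 42.5 × 0.760880 = 32.3374
soybeans: 13.3 × (629.02/644.01) = 13.3 × 0.976724 = 12.9904
barley: 31.0 × (290.32/338.30) = 31.0 × 0.858173 = 26.6034
Index = Σ wᵢ·(p₁ᵢ/p₀ᵢ) = 13.2134 + 32.3374 + 12.9904 + 26.6034 = 85.1447

85.14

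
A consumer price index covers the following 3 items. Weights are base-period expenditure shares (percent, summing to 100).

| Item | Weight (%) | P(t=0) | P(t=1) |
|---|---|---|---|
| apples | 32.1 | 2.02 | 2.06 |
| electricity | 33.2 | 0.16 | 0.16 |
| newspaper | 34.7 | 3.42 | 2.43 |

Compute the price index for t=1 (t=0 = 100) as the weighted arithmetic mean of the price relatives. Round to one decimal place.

90.6

apples: 32.1 × (2.06/2.02) = 32.1 × 1.019802 = 32.7356
electricity: 33.2 × (0.16/0.16) = 33.2 × 1.000000 = 33.2000
newspaper: 34.7 × (2.43/3.42) = 34.7 × 0.710526 = 24.6553
Index = Σ wᵢ·(p₁ᵢ/p₀ᵢ) = 32.7356 + 33.2000 + 24.6553 = 90.5909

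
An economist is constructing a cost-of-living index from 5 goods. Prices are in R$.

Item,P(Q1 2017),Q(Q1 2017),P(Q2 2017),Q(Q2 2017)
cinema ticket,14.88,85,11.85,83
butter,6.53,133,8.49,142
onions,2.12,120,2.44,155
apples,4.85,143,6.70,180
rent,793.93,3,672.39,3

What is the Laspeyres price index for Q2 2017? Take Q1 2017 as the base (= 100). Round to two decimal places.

Laspeyres price index uses base-period quantities as weights.
ΣP(Q2 2017)·Q(Q1 2017) = 11.85×85 + 8.49×133 + 2.44×120 + 6.70×143 + 672.39×3 = 1007.25 + 1129.17 + 292.8 + 958.1 + 2017.17 = 5404.49
ΣP(Q1 2017)·Q(Q1 2017) = 14.88×85 + 6.53×133 + 2.12×120 + 4.85×143 + 793.93×3 = 1264.8 + 868.49 + 254.4 + 693.55 + 2381.79 = 5463.03
Index = 5404.49 / 5463.03 × 100 = 98.9284

98.93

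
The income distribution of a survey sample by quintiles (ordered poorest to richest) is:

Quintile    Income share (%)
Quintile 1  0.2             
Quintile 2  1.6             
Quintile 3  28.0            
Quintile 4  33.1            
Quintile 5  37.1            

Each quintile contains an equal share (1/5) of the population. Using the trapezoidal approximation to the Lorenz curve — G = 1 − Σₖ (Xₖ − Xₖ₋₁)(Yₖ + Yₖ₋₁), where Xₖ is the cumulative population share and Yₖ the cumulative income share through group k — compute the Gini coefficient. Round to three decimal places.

0.421

Cumulative income shares Yₖ: 0.0020, 0.0180, 0.2980, 0.6290, 1.0000
Σ (Xₖ−Xₖ₋₁)(Yₖ+Yₖ₋₁) = (1/5)(0.0020+0.0000) + (1/5)(0.0180+0.0020) + (1/5)(0.2980+0.0180) + (1/5)(0.6290+0.2980) + (1/5)(1.0000+0.6290)
  = 0.0004 + 0.0040 + 0.0632 + 0.1854 + 0.3258 = 0.5788
G = 1 − 0.5788 = 0.4212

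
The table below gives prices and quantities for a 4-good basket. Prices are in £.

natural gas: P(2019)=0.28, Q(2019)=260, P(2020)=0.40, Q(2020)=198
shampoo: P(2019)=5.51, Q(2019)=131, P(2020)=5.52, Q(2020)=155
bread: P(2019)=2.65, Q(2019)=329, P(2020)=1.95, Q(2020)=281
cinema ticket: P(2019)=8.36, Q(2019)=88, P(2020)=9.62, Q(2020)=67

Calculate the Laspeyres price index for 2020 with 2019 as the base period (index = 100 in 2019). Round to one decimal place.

Laspeyres price index uses base-period quantities as weights.
ΣP(2020)·Q(2019) = 0.40×260 + 5.52×131 + 1.95×329 + 9.62×88 = 104 + 723.12 + 641.55 + 846.56 = 2315.23
ΣP(2019)·Q(2019) = 0.28×260 + 5.51×131 + 2.65×329 + 8.36×88 = 72.8 + 721.81 + 871.85 + 735.68 = 2402.14
Index = 2315.23 / 2402.14 × 100 = 96.3820

96.4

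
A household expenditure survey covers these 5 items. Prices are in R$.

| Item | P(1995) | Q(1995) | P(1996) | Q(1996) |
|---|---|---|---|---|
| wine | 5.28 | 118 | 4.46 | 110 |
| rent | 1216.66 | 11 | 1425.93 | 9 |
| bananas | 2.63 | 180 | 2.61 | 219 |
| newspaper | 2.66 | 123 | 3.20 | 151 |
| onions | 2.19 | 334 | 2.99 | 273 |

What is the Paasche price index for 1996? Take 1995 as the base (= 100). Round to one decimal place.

Paasche price index uses current-period quantities as weights.
ΣP(1996)·Q(1996) = 4.46×110 + 1425.93×9 + 2.61×219 + 3.20×151 + 2.99×273 = 490.6 + 12833.37 + 571.59 + 483.2 + 816.27 = 15195.03
ΣP(1995)·Q(1996) = 5.28×110 + 1216.66×9 + 2.63×219 + 2.66×151 + 2.19×273 = 580.8 + 10949.94 + 575.97 + 401.66 + 597.87 = 13106.24
Index = 15195.03 / 13106.24 × 100 = 115.9374

115.9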